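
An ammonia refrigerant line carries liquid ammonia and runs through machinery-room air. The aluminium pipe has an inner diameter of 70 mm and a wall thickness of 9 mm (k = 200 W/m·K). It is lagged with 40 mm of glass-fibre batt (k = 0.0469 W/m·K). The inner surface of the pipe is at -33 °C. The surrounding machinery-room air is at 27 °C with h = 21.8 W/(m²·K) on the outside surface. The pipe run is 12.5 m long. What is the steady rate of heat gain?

Radial resistances (cylindrical: R_cond = ln(r_o/r_i)/(2πkL), R_conv = 1/(h·2πrL)):
R_aluminium pipe wall = ln(44/35)/(2π×200×12.5) = 1.457×10^-5 K/W
R_glass-fibre batt = ln(84/44)/(2π×0.0469×12.5) = 0.1755 K/W
R_outer film = 1/(h_o·2πr_oL) = 1/(21.8×2π×0.084×12.5) = 0.006953 K/W
R_total = 0.1825 K/W
Q = ΔT/R_total = 60/0.1825

Q ≈ 329 W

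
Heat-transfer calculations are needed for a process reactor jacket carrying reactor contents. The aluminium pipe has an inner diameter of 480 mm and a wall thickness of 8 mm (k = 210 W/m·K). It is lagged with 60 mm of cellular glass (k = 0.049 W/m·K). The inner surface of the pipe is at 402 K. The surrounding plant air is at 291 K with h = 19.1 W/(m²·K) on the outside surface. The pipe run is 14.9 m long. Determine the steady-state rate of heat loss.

Radial resistances (cylindrical: R_cond = ln(r_o/r_i)/(2πkL), R_conv = 1/(h·2πrL)):
R_aluminium pipe wall = ln(248/240)/(2π×210×14.9) = 1.668×10^-6 K/W
R_cellular glass = ln(308/248)/(2π×0.049×14.9) = 0.04723 K/W
R_outer film = 1/(h_o·2πr_oL) = 1/(19.1×2π×0.308×14.9) = 0.001816 K/W
R_total = 0.04905 K/W
Q = ΔT/R_total = 111/0.04905

Q ≈ 2260 W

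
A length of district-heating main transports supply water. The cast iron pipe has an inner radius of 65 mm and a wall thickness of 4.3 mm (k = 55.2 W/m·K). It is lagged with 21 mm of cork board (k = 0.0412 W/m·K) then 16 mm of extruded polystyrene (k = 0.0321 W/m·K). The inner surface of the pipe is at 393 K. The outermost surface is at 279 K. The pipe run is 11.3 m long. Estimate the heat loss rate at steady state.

Treating each annulus and film as a series resistance:
R_cast iron pipe wall = ln(69.3/65)/(2π×55.2×11.3) = 1.634×10^-5 K/W
R_cork board = ln(90.3/69.3)/(2π×0.0412×11.3) = 0.09049 K/W
R_extruded polystyrene = ln(106.3/90.3)/(2π×0.0321×11.3) = 0.07158 K/W
R_total = 0.1621 K/W
Q = ΔT/R_total = 114/0.1621

Q ≈ 703 W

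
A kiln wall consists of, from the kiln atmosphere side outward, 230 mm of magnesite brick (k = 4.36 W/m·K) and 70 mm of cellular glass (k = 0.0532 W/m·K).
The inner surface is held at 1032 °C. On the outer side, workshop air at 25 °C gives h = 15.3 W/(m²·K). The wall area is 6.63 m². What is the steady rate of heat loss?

Treating each layer as a thermal resistance in series:
R_magnesite brick = L/(kA) = 0.23/(4.36×6.63) = 0.007957 K/W
R_cellular glass = L/(kA) = 0.07/(0.0532×6.63) = 0.1985 K/W
R_outer film = 1/(h_o·A) = 1/(15.3×6.63) = 0.009858 K/W
R_total = 0.2163 K/W
Q = ΔT / R_total = 1007 / 0.2163

Q ≈ 4660 W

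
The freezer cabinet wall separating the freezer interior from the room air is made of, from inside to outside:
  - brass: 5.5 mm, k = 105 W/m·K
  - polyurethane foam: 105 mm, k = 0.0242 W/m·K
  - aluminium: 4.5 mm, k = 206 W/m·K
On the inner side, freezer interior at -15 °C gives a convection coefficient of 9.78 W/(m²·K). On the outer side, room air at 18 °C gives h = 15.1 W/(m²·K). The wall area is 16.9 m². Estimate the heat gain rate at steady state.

Using the resistance-network approach (series):
R_inner film = 1/(h_i·A) = 1/(9.78×16.9) = 0.00605 K/W
R_brass = L/(kA) = 0.0055/(105×16.9) = 3.099×10^-6 K/W
R_polyurethane foam = L/(kA) = 0.105/(0.0242×16.9) = 0.2567 K/W
R_aluminium = L/(kA) = 0.0045/(206×16.9) = 1.293×10^-6 K/W
R_outer film = 1/(h_o·A) = 1/(15.1×16.9) = 0.003919 K/W
R_total = 0.2667 K/W
Q = ΔT / R_total = 33 / 0.2667

Q ≈ 124 W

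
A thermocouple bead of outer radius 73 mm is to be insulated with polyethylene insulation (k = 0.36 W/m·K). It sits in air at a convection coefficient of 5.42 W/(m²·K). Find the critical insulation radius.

For a sphere r_cr = 2k/h = 2×0.36/5.42
r_cr = 133 mm; since the bare radius (73 mm) is below r_cr, adding a thin layer of insulation will *increase* heat loss.

r_cr ≈ 133 mm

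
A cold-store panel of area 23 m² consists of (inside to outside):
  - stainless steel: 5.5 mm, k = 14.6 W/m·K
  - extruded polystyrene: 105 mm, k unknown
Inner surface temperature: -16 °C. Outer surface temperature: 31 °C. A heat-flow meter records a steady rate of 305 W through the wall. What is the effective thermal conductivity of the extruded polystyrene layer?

Using the resistance-network approach (series):
R_stainless steel = L/(kA) = 0.0055/(14.6×23) = 1.638×10^-5 K/W
Sum of known resistances R_other = 1.638×10^-5 K/W
Total R = ΔT/Q = 47/305 = 0.1541 K/W
R_extruded polystyrene = R_total − R_other = 0.1541 K/W
k = L/(R·A) = 0.105/(0.1541×23)

k ≈ 0.0296 W/(m·K)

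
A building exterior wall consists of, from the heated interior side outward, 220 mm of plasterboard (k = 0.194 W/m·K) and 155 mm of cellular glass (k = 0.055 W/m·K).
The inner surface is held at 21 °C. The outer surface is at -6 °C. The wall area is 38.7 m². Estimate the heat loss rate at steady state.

Thermal resistances in series:
R_plasterboard = L/(kA) = 0.22/(0.194×38.7) = 0.0293 K/W
R_cellular glass = L/(kA) = 0.155/(0.055×38.7) = 0.07282 K/W
R_total = 0.1021 K/W
Q = ΔT / R_total = 27 / 0.1021

Q ≈ 264 W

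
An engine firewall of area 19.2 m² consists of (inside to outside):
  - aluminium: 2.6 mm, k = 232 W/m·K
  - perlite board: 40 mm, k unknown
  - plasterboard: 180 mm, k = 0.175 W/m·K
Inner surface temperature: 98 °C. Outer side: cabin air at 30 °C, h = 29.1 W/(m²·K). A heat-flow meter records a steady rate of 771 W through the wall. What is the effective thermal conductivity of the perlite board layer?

k ≈ 0.0634 W/(m·K)

Treating each layer as a thermal resistance in series:
R_aluminium = L/(kA) = 0.0026/(232×19.2) = 5.837×10^-7 K/W
R_plasterboard = L/(kA) = 0.18/(0.175×19.2) = 0.05357 K/W
R_outer film = 1/(h_o·A) = 1/(29.1×19.2) = 0.00179 K/W
Sum of known resistances R_other = 0.05536 K/W
Total R = ΔT/Q = 68/771 = 0.0882 K/W
R_perlite board = R_total − R_other = 0.03284 K/W
k = L/(R·A) = 0.04/(0.03284×19.2)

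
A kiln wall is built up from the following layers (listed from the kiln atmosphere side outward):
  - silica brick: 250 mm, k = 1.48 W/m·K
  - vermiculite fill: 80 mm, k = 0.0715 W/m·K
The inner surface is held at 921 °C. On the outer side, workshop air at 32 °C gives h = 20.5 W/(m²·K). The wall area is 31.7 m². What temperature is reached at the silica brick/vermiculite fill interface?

Thermal resistances in series:
R_silica brick = L/(kA) = 0.25/(1.48×31.7) = 0.005329 K/W
R_vermiculite fill = L/(kA) = 0.08/(0.0715×31.7) = 0.0353 K/W
R_outer film = 1/(h_o·A) = 1/(20.5×31.7) = 0.001539 K/W
R_total = 0.04216 K/W;  Q = ΔT/R_total = 889/0.04216 = 21080 W
T_interface = T_inner − Q·ΣR(inner→interface) = 921 − 21100×0.005329

T ≈ 809 °C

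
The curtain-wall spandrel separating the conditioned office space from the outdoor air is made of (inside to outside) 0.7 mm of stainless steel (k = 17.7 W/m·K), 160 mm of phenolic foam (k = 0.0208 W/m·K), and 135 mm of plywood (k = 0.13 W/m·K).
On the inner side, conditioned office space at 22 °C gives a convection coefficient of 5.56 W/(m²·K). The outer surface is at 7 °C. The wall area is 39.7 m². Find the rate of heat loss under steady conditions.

Treating each layer as a thermal resistance in series:
R_inner film = 1/(h_i·A) = 1/(5.56×39.7) = 0.00453 K/W
R_stainless steel = L/(kA) = 0.0007/(17.7×39.7) = 9.962×10^-7 K/W
R_phenolic foam = L/(kA) = 0.16/(0.0208×39.7) = 0.1938 K/W
R_plywood = L/(kA) = 0.135/(0.13×39.7) = 0.02616 K/W
R_total = 0.2244 K/W
Q = ΔT / R_total = 15 / 0.2244

Q ≈ 66.8 W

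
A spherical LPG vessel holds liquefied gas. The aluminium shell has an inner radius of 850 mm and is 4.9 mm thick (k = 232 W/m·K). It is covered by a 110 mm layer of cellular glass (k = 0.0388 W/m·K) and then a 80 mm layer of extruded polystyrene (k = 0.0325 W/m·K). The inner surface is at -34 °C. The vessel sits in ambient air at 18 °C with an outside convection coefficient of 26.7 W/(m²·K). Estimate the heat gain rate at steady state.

Each spherical layer contributes R = (1/r_i − 1/r_o)/(4πk):
R_aluminium shell = (1/0.85 − 1/0.8549)/(4π×232) = 2.313×10^-6 K/W
R_cellular glass = (1/0.8549 − 1/0.9649)/(4π×0.0388) = 0.2735 K/W
R_extruded polystyrene = (1/0.9649 − 1/1.0449)/(4π×0.0325) = 0.1943 K/W
R_outer film = 1/(h·4πr_o²) = 1/(26.7×4π×1.0449²) = 0.00273 K/W
R_total = 0.4705 K/W
Q = ΔT/R_total = 52/0.4705

Q ≈ 111 W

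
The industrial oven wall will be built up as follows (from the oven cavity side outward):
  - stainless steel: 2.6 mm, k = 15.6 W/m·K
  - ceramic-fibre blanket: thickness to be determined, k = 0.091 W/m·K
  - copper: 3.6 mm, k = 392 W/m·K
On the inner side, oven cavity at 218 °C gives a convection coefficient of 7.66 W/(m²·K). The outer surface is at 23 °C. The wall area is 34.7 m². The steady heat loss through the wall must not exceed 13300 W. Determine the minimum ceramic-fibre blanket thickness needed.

Series thermal resistances:
R_inner film = 1/(h_i·A) = 1/(7.66×34.7) = 0.003762 K/W
R_stainless steel = L/(kA) = 0.0026/(15.6×34.7) = 4.803×10^-6 K/W
R_copper = L/(kA) = 0.0036/(392×34.7) = 2.647×10^-7 K/W
Sum of the known resistances R_other = 0.003767 K/W
Required total resistance R_tot = ΔT/Q_allow = 195/13300 = 0.01466 K/W
R_ceramic-fibre blanket = R_tot − R_other = 0.01089 K/W
L = R·k·A = 0.01089×0.091×34.7

L ≈ 34.4 mm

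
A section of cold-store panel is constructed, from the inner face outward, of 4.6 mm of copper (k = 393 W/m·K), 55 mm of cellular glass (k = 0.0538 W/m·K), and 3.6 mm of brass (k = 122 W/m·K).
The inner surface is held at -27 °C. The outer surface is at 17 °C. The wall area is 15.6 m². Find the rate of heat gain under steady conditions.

Model the wall as resistances in series:
R_copper = L/(kA) = 0.0046/(393×15.6) = 7.503×10^-7 K/W
R_cellular glass = L/(kA) = 0.055/(0.0538×15.6) = 0.06553 K/W
R_brass = L/(kA) = 0.0036/(122×15.6) = 1.892×10^-6 K/W
R_total = 0.06554 K/W
Q = ΔT / R_total = 44 / 0.06554

Q ≈ 671 W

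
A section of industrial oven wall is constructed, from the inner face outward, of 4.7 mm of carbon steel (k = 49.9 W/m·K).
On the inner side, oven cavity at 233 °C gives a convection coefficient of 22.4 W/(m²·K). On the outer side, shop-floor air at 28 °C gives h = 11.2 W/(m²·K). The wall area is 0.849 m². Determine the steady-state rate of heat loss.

Q ≈ 1300 W

Model the wall as resistances in series:
R_inner film = 1/(h_i·A) = 1/(22.4×0.849) = 0.05258 K/W
R_carbon steel = L/(kA) = 0.0047/(49.9×0.849) = 1.109×10^-4 K/W
R_outer film = 1/(h_o·A) = 1/(11.2×0.849) = 0.1052 K/W
R_total = 0.1579 K/W
Q = ΔT / R_total = 205 / 0.1579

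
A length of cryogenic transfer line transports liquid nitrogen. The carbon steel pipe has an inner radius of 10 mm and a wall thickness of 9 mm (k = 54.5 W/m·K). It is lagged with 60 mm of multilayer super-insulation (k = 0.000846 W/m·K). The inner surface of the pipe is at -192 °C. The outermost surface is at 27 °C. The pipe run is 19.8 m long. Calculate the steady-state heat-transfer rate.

Q ≈ 16.2 W

Treating each annulus and film as a series resistance:
R_carbon steel pipe wall = ln(19/10)/(2π×54.5×19.8) = 9.467×10^-5 K/W
R_multilayer super-insulation = ln(79/19)/(2π×0.000846×19.8) = 13.54 K/W
R_total = 13.54 K/W
Q = ΔT/R_total = 219/13.54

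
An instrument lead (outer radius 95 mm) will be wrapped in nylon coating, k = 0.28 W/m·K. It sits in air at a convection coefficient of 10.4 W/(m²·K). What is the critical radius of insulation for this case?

For a cylinder r_cr = k/h = 0.28/10.4
r_cr = 26.9 mm; since the bare radius (95 mm) is above r_cr, any added insulation will reduce heat loss.

r_cr ≈ 26.9 mm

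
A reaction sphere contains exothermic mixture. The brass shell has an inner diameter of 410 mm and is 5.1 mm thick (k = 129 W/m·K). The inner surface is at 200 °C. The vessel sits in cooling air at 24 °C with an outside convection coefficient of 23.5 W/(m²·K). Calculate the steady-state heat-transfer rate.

Q ≈ 2290 W

Spherical conduction: R = (1/r_in − 1/r_out)/(4πk) per layer; series-sum.
R_brass shell = (1/0.205 − 1/0.2101)/(4π×129) = 7.305×10^-5 K/W
R_outer film = 1/(h·4πr_o²) = 1/(23.5×4π×0.2101²) = 0.07671 K/W
R_total = 0.07679 K/W
Q = ΔT/R_total = 176/0.07679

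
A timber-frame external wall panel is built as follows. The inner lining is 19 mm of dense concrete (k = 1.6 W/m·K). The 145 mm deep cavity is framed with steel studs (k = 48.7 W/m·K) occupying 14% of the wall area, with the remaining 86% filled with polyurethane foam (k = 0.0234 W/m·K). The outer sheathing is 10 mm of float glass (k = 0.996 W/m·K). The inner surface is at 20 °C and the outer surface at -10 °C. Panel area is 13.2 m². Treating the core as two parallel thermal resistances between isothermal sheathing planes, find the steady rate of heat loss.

Q ≈ 9180 W

Sheathing layers in series; stud and cavity paths in parallel between them.
R_inner = 0.019/(1.6×13.2) = 8.996×10^-4 K/W
R_stud  = 0.145/(48.7×0.14×13.2) = 0.001611 K/W
R_cav   = 0.145/(0.0234×0.86×13.2) = 0.5459 K/W
1/R_core = 1/R_stud + 1/R_cav → R_core = 0.001606 K/W
R_outer = 0.01/(0.996×13.2) = 7.606×10^-4 K/W
R_total = 0.003267 K/W
Q = ΔT/R_total = 30/0.003267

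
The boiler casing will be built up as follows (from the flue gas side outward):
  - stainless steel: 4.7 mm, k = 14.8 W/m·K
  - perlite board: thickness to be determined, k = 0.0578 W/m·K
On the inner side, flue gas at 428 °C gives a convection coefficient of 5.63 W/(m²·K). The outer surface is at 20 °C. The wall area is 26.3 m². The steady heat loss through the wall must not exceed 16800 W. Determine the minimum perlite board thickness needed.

L ≈ 26.6 mm

Treating each layer as a thermal resistance in series:
R_inner film = 1/(h_i·A) = 1/(5.63×26.3) = 0.006754 K/W
R_stainless steel = L/(kA) = 0.0047/(14.8×26.3) = 1.207×10^-5 K/W
Sum of the known resistances R_other = 0.006766 K/W
Required total resistance R_tot = ΔT/Q_allow = 408/16800 = 0.02429 K/W
R_perlite board = R_tot − R_other = 0.01752 K/W
L = R·k·A = 0.01752×0.0578×26.3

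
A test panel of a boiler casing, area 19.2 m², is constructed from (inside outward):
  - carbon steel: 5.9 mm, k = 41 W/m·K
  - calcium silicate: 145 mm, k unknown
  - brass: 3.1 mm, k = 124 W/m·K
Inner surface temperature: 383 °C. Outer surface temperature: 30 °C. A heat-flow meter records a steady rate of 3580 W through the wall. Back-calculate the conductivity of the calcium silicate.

k ≈ 0.0766 W/(m·K)

Using the resistance-network approach (series):
R_carbon steel = L/(kA) = 0.0059/(41×19.2) = 7.495×10^-6 K/W
R_brass = L/(kA) = 0.0031/(124×19.2) = 1.302×10^-6 K/W
Sum of known resistances R_other = 8.797×10^-6 K/W
Total R = ΔT/Q = 353/3580 = 0.0986 K/W
R_calcium silicate = R_total − R_other = 0.09859 K/W
k = L/(R·A) = 0.145/(0.09859×19.2)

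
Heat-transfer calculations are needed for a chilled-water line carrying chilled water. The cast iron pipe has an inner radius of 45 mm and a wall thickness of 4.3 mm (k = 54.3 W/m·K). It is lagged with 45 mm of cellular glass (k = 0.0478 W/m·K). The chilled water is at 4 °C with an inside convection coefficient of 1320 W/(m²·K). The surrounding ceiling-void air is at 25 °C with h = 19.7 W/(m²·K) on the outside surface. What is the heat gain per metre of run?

q′ ≈ 9.34 W/m

Radial resistances (cylindrical: R_cond = ln(r_o/r_i)/(2πkL), R_conv = 1/(h·2πrL)):
R_inner film = 1/(h_i·2πr₁L) = 1/(1320×2π×0.045×1) = 0.002679 K/W
R_cast iron pipe wall = ln(49.3/45)/(2π×54.3×1) = 2.675×10^-4 K/W
R_cellular glass = ln(94.3/49.3)/(2π×0.0478×1) = 2.159 K/W
R_outer film = 1/(h_o·2πr_oL) = 1/(19.7×2π×0.0943×1) = 0.08567 K/W
R_total = 2.248 K/W
Q = ΔT/R_total = 21/2.248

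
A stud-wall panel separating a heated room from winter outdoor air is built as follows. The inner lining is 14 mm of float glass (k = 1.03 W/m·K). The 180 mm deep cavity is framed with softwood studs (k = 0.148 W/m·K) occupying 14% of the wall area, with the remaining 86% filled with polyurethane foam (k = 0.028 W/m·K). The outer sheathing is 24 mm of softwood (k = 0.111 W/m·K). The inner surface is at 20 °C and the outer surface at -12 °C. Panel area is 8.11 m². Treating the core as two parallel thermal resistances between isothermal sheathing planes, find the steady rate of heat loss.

Q ≈ 61.1 W

Sheathing layers in series; stud and cavity paths in parallel between them.
R_inner = 0.014/(1.03×8.11) = 0.001676 K/W
R_stud  = 0.18/(0.148×0.14×8.11) = 1.071 K/W
R_cav   = 0.18/(0.028×0.86×8.11) = 0.9217 K/W
1/R_core = 1/R_stud + 1/R_cav → R_core = 0.4954 K/W
R_outer = 0.024/(0.111×8.11) = 0.02666 K/W
R_total = 0.5238 K/W
Q = ΔT/R_total = 32/0.5238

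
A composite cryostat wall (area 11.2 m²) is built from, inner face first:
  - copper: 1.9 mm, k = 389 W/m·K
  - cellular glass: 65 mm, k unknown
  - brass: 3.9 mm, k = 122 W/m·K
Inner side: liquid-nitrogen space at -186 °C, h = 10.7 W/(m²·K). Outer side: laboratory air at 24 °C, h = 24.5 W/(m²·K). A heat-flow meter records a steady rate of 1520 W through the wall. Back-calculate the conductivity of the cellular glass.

k ≈ 0.046 W/(m·K)

Using the resistance-network approach (series):
R_inner film = 1/(h_i·A) = 1/(10.7×11.2) = 0.008344 K/W
R_copper = L/(kA) = 0.0019/(389×11.2) = 4.361×10^-7 K/W
R_brass = L/(kA) = 0.0039/(122×11.2) = 2.854×10^-6 K/W
R_outer film = 1/(h_o·A) = 1/(24.5×11.2) = 0.003644 K/W
Sum of known resistances R_other = 0.01199 K/W
Total R = ΔT/Q = 210/1520 = 0.1382 K/W
R_cellular glass = R_total − R_other = 0.1262 K/W
k = L/(R·A) = 0.065/(0.1262×11.2)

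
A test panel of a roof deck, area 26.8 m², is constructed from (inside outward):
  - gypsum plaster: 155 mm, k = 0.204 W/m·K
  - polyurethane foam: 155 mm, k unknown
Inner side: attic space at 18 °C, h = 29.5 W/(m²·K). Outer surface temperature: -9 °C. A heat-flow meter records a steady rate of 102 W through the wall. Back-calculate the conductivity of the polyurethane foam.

Using the resistance-network approach (series):
R_inner film = 1/(h_i·A) = 1/(29.5×26.8) = 0.001265 K/W
R_gypsum plaster = L/(kA) = 0.155/(0.204×26.8) = 0.02835 K/W
Sum of known resistances R_other = 0.02962 K/W
Total R = ΔT/Q = 27/102 = 0.2647 K/W
R_polyurethane foam = R_total − R_other = 0.2351 K/W
k = L/(R·A) = 0.155/(0.2351×26.8)

k ≈ 0.0246 W/(m·K)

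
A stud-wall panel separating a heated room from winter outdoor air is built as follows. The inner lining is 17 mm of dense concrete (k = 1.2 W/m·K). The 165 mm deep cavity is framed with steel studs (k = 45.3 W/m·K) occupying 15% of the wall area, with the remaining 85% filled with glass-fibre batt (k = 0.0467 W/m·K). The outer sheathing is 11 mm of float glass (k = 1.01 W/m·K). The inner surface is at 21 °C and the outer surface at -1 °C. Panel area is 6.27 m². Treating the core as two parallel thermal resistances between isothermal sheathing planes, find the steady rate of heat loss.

Q ≈ 2800 W

Sheathing layers in series; stud and cavity paths in parallel between them.
R_inner = 0.017/(1.2×6.27) = 0.002259 K/W
R_stud  = 0.165/(45.3×0.15×6.27) = 0.003873 K/W
R_cav   = 0.165/(0.0467×0.85×6.27) = 0.6629 K/W
1/R_core = 1/R_stud + 1/R_cav → R_core = 0.00385 K/W
R_outer = 0.011/(1.01×6.27) = 0.001737 K/W
R_total = 0.007847 K/W
Q = ΔT/R_total = 22/0.007847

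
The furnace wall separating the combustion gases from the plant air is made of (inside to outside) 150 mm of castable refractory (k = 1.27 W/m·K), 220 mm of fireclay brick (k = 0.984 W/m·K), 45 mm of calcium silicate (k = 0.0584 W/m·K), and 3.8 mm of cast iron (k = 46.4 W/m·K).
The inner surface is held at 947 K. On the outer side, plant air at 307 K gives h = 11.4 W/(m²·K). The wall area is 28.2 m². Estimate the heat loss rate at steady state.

Treating each layer as a thermal resistance in series:
R_castable refractory = L/(kA) = 0.15/(1.27×28.2) = 0.004188 K/W
R_fireclay brick = L/(kA) = 0.22/(0.984×28.2) = 0.007928 K/W
R_calcium silicate = L/(kA) = 0.045/(0.0584×28.2) = 0.02732 K/W
R_cast iron = L/(kA) = 0.0038/(46.4×28.2) = 2.904×10^-6 K/W
R_outer film = 1/(h_o·A) = 1/(11.4×28.2) = 0.003111 K/W
R_total = 0.04255 K/W
Q = ΔT / R_total = 640 / 0.04255

Q ≈ 15000 W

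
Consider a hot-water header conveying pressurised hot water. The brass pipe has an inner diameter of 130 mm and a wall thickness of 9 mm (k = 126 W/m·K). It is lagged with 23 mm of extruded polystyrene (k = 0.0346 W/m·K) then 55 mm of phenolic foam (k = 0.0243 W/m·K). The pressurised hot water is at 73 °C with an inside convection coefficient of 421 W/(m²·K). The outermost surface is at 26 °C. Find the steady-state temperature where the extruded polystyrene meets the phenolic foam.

Cylindrical conduction, so R = ln(r₂/r₁)/(2πkL) per layer, in series:
R_inner film = 1/(h_i·2πr₁L) = 1/(421×2π×0.065×1) = 0.005816 K/W
R_brass pipe wall = ln(74/65)/(2π×126×1) = 1.638×10^-4 K/W
R_extruded polystyrene = ln(97/74)/(2π×0.0346×1) = 1.245 K/W
R_phenolic foam = ln(152/97)/(2π×0.0243×1) = 2.942 K/W
R_total = 4.193 K/W
Q = ΔT/R_total = 47/4.193
Q = 11.2 W/m
T_interface = T_inner − Q·ΣR(inner→interface) = 73 − 11.2×1.251

T ≈ 59 °C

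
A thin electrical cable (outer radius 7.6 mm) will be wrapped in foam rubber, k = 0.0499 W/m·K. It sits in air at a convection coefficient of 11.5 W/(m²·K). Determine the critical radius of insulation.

r_cr ≈ 4.34 mm

For a cylinder r_cr = k/h = 0.0499/11.5
r_cr = 4.34 mm; since the bare radius (7.6 mm) is above r_cr, any added insulation will reduce heat loss.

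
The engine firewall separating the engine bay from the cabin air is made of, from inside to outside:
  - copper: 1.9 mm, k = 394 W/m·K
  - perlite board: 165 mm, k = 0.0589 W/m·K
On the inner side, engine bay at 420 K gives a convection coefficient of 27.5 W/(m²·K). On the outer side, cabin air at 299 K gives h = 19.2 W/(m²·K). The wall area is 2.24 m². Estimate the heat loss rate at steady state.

Using the resistance-network approach (series):
R_inner film = 1/(h_i·A) = 1/(27.5×2.24) = 0.01623 K/W
R_copper = L/(kA) = 0.0019/(394×2.24) = 2.153×10^-6 K/W
R_perlite board = L/(kA) = 0.165/(0.0589×2.24) = 1.251 K/W
R_outer film = 1/(h_o·A) = 1/(19.2×2.24) = 0.02325 K/W
R_total = 1.29 K/W
Q = ΔT / R_total = 121 / 1.29

Q ≈ 93.8 W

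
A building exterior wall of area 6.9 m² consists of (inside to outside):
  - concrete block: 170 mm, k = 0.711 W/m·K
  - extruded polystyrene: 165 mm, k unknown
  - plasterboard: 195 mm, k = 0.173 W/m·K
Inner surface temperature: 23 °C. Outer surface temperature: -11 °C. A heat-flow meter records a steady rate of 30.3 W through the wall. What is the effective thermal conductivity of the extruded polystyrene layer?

Model the wall as resistances in series:
R_concrete block = L/(kA) = 0.17/(0.711×6.9) = 0.03465 K/W
R_plasterboard = L/(kA) = 0.195/(0.173×6.9) = 0.1634 K/W
Sum of known resistances R_other = 0.198 K/W
Total R = ΔT/Q = 34/30.3 = 1.122 K/W
R_extruded polystyrene = R_total − R_other = 0.9241 K/W
k = L/(R·A) = 0.165/(0.9241×6.9)

k ≈ 0.0259 W/(m·K)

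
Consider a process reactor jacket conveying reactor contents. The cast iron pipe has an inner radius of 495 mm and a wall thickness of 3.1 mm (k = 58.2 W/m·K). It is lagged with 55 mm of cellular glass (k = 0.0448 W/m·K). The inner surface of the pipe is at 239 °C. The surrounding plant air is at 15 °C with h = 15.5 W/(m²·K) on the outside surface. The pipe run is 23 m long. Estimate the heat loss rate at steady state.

Treating each annulus and film as a series resistance:
R_cast iron pipe wall = ln(498.1/495)/(2π×58.2×23) = 7.423×10^-7 K/W
R_cellular glass = ln(553.1/498.1)/(2π×0.0448×23) = 0.01618 K/W
R_outer film = 1/(h_o·2πr_oL) = 1/(15.5×2π×0.5531×23) = 8.072×10^-4 K/W
R_total = 0.01699 K/W
Q = ΔT/R_total = 224/0.01699

Q ≈ 13200 W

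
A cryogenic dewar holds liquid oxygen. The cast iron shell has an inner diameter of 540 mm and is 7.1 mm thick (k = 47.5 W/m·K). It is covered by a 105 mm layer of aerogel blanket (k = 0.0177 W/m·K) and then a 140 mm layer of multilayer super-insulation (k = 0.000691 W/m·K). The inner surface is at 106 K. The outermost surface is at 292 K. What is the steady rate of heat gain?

Q ≈ 2.18 W

Each spherical layer contributes R = (1/r_i − 1/r_o)/(4πk):
R_cast iron shell = (1/0.27 − 1/0.2771)/(4π×47.5) = 1.59×10^-4 K/W
R_aerogel blanket = (1/0.2771 − 1/0.3821)/(4π×0.0177) = 4.459 K/W
R_multilayer super-insulation = (1/0.3821 − 1/0.5221)/(4π×0.000691) = 80.82 K/W
R_total = 85.28 K/W
Q = ΔT/R_total = 186/85.28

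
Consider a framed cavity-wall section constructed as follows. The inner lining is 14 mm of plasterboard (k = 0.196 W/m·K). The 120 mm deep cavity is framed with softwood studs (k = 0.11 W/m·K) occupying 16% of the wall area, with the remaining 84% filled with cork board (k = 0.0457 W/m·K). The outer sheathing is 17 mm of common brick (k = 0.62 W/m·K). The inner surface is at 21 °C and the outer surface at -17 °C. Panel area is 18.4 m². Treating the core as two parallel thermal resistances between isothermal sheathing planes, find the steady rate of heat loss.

Sheathing layers in series; stud and cavity paths in parallel between them.
R_inner = 0.014/(0.196×18.4) = 0.003882 K/W
R_stud  = 0.12/(0.11×0.16×18.4) = 0.3706 K/W
R_cav   = 0.12/(0.0457×0.84×18.4) = 0.1699 K/W
1/R_core = 1/R_stud + 1/R_cav → R_core = 0.1165 K/W
R_outer = 0.017/(0.62×18.4) = 0.00149 K/W
R_total = 0.1219 K/W
Q = ΔT/R_total = 38/0.1219

Q ≈ 312 W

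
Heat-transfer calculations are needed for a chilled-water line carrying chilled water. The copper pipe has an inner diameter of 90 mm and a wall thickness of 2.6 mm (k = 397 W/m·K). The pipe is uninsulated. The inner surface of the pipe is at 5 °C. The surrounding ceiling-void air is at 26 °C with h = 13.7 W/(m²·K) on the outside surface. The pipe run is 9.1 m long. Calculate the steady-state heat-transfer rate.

Q ≈ 783 W

Cylindrical conduction, so R = ln(r₂/r₁)/(2πkL) per layer, in series:
R_copper pipe wall = ln(47.6/45)/(2π×397×9.1) = 2.475×10^-6 K/W
R_outer film = 1/(h_o·2πr_oL) = 1/(13.7×2π×0.0476×9.1) = 0.02682 K/W
R_total = 0.02682 K/W
Q = ΔT/R_total = 21/0.02682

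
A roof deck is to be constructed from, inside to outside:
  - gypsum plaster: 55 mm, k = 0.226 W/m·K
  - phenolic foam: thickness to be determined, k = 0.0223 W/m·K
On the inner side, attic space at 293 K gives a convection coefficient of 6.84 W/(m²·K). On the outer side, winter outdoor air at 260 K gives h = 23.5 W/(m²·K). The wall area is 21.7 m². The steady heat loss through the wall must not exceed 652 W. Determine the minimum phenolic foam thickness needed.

L ≈ 14.9 mm

Series thermal resistances:
R_inner film = 1/(h_i·A) = 1/(6.84×21.7) = 0.006737 K/W
R_gypsum plaster = L/(kA) = 0.055/(0.226×21.7) = 0.01121 K/W
R_outer film = 1/(h_o·A) = 1/(23.5×21.7) = 0.001961 K/W
Sum of the known resistances R_other = 0.01991 K/W
Required total resistance R_tot = ΔT/Q_allow = 33/652 = 0.05061 K/W
R_phenolic foam = R_tot − R_other = 0.0307 K/W
L = R·k·A = 0.0307×0.0223×21.7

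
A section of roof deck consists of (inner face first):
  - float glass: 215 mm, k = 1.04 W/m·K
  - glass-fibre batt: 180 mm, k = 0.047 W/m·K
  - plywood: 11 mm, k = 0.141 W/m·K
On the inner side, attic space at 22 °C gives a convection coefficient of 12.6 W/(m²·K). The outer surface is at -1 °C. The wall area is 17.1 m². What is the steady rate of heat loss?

Q ≈ 93.8 W

Model the wall as resistances in series:
R_inner film = 1/(h_i·A) = 1/(12.6×17.1) = 0.004641 K/W
R_float glass = L/(kA) = 0.215/(1.04×17.1) = 0.01209 K/W
R_glass-fibre batt = L/(kA) = 0.18/(0.047×17.1) = 0.224 K/W
R_plywood = L/(kA) = 0.011/(0.141×17.1) = 0.004562 K/W
R_total = 0.2453 K/W
Q = ΔT / R_total = 23 / 0.2453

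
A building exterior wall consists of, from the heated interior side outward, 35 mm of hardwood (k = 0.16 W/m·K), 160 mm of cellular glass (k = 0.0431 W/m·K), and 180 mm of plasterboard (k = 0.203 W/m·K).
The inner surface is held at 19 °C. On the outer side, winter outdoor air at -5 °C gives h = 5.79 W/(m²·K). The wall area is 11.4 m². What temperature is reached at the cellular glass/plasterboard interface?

Using the resistance-network approach (series):
R_hardwood = L/(kA) = 0.035/(0.16×11.4) = 0.01919 K/W
R_cellular glass = L/(kA) = 0.16/(0.0431×11.4) = 0.3256 K/W
R_plasterboard = L/(kA) = 0.18/(0.203×11.4) = 0.07778 K/W
R_outer film = 1/(h_o·A) = 1/(5.79×11.4) = 0.01515 K/W
R_total = 0.4378 K/W;  Q = ΔT/R_total = 24/0.4378 = 54.82 W
T_interface = T_inner − Q·ΣR(inner→interface) = 19 − 54.8×0.3448

T ≈ 0.0949 °C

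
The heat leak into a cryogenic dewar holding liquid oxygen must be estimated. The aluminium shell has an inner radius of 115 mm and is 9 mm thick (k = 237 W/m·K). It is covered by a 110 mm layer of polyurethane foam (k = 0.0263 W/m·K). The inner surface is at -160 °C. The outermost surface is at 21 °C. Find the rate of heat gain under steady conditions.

For a spherical shell R = (1/r₁ − 1/r₂)/(4πk); film R = 1/(h·4πr²). In series:
R_aluminium shell = (1/0.115 − 1/0.124)/(4π×237) = 2.119×10^-4 K/W
R_polyurethane foam = (1/0.124 − 1/0.234)/(4π×0.0263) = 11.47 K/W
R_total = 11.47 K/W
Q = ΔT/R_total = 181/11.47

Q ≈ 15.8 W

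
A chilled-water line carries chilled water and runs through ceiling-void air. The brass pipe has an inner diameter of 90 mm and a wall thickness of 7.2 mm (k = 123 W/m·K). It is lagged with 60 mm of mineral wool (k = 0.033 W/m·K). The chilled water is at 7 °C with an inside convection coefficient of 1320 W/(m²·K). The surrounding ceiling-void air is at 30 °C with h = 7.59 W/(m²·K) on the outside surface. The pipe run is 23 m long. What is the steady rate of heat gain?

Q ≈ 136 W

Radial resistances (cylindrical: R_cond = ln(r_o/r_i)/(2πkL), R_conv = 1/(h·2πrL)):
R_inner film = 1/(h_i·2πr₁L) = 1/(1320×2π×0.045×23) = 1.165×10^-4 K/W
R_brass pipe wall = ln(52.2/45)/(2π×123×23) = 8.35×10^-6 K/W
R_mineral wool = ln(112.2/52.2)/(2π×0.033×23) = 0.1605 K/W
R_outer film = 1/(h_o·2πr_oL) = 1/(7.59×2π×0.1122×23) = 0.008126 K/W
R_total = 0.1687 K/W
Q = ΔT/R_total = 23/0.1687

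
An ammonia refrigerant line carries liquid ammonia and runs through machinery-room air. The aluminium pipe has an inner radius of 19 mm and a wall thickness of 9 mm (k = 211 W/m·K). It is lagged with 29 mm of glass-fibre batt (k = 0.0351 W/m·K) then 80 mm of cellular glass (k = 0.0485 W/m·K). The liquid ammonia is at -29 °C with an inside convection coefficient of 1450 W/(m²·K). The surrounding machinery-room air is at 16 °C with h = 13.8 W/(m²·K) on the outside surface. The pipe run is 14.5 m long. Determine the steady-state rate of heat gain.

Cylindrical conduction, so R = ln(r₂/r₁)/(2πkL) per layer, in series:
R_inner film = 1/(h_i·2πr₁L) = 1/(1450×2π×0.019×14.5) = 3.984×10^-4 K/W
R_aluminium pipe wall = ln(28/19)/(2π×211×14.5) = 2.017×10^-5 K/W
R_glass-fibre batt = ln(57/28)/(2π×0.0351×14.5) = 0.2223 K/W
R_cellular glass = ln(137/57)/(2π×0.0485×14.5) = 0.1985 K/W
R_outer film = 1/(h_o·2πr_oL) = 1/(13.8×2π×0.137×14.5) = 0.005806 K/W
R_total = 0.427 K/W
Q = ΔT/R_total = 45/0.427

Q ≈ 105 W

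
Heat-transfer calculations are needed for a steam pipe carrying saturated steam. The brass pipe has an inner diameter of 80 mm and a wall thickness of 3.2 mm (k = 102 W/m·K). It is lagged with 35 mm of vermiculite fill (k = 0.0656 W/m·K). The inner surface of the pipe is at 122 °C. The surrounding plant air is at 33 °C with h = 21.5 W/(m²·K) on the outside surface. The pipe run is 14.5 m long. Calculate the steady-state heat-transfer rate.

Radial resistances (cylindrical: R_cond = ln(r_o/r_i)/(2πkL), R_conv = 1/(h·2πrL)):
R_brass pipe wall = ln(43.2/40)/(2π×102×14.5) = 8.282×10^-6 K/W
R_vermiculite fill = ln(78.2/43.2)/(2π×0.0656×14.5) = 0.09929 K/W
R_outer film = 1/(h_o·2πr_oL) = 1/(21.5×2π×0.0782×14.5) = 0.006528 K/W
R_total = 0.1058 K/W
Q = ΔT/R_total = 89/0.1058

Q ≈ 841 W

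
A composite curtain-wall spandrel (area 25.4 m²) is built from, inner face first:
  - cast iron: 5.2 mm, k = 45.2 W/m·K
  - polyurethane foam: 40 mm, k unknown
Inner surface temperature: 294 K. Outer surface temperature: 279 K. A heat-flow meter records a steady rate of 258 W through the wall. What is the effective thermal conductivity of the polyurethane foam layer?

k ≈ 0.0271 W/(m·K)

Treating each layer as a thermal resistance in series:
R_cast iron = L/(kA) = 0.0052/(45.2×25.4) = 4.529×10^-6 K/W
Sum of known resistances R_other = 4.529×10^-6 K/W
Total R = ΔT/Q = 15/258 = 0.05814 K/W
R_polyurethane foam = R_total − R_other = 0.05814 K/W
k = L/(R·A) = 0.04/(0.05814×25.4)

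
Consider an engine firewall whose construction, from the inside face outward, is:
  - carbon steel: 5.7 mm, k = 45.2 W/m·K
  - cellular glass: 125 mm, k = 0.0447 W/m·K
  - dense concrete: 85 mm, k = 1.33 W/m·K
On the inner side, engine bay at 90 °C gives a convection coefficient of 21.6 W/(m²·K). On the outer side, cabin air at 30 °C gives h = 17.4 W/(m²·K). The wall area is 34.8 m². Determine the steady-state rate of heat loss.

Q ≈ 704 W

Using the resistance-network approach (series):
R_inner film = 1/(h_i·A) = 1/(21.6×34.8) = 0.00133 K/W
R_carbon steel = L/(kA) = 0.0057/(45.2×34.8) = 3.624×10^-6 K/W
R_cellular glass = L/(kA) = 0.125/(0.0447×34.8) = 0.08036 K/W
R_dense concrete = L/(kA) = 0.085/(1.33×34.8) = 0.001836 K/W
R_outer film = 1/(h_o·A) = 1/(17.4×34.8) = 0.001651 K/W
R_total = 0.08518 K/W
Q = ΔT / R_total = 60 / 0.08518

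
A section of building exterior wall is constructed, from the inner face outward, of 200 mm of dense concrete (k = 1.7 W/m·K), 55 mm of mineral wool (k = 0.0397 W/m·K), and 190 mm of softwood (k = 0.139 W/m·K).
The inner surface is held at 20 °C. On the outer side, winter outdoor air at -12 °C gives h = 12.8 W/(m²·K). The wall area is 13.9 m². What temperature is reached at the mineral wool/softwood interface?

T ≈ 3.69 °C

Treating each layer as a thermal resistance in series:
R_dense concrete = L/(kA) = 0.2/(1.7×13.9) = 0.008464 K/W
R_mineral wool = L/(kA) = 0.055/(0.0397×13.9) = 0.09967 K/W
R_softwood = L/(kA) = 0.19/(0.139×13.9) = 0.09834 K/W
R_outer film = 1/(h_o·A) = 1/(12.8×13.9) = 0.005621 K/W
R_total = 0.2121 K/W;  Q = ΔT/R_total = 32/0.2121 = 150.9 W
T_interface = T_inner − Q·ΣR(inner→interface) = 20 − 151×0.1081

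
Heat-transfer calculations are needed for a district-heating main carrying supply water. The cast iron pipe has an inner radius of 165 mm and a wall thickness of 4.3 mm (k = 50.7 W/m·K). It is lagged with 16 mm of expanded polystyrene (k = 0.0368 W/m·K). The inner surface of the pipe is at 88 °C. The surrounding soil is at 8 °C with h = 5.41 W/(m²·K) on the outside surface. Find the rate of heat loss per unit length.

q′ ≈ 146 W/m

Per-layer cylindrical resistances, series-summed:
R_cast iron pipe wall = ln(169.3/165)/(2π×50.7×1) = 8.076×10^-5 K/W
R_expanded polystyrene = ln(185.3/169.3)/(2π×0.0368×1) = 0.3906 K/W
R_outer film = 1/(h_o·2πr_oL) = 1/(5.41×2π×0.1853×1) = 0.1588 K/W
R_total = 0.5494 K/W
Q = ΔT/R_total = 80/0.5494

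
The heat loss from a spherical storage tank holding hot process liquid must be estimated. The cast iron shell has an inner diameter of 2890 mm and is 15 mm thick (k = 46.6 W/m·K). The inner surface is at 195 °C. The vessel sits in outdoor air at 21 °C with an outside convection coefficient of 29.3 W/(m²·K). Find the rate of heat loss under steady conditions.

Each spherical layer contributes R = (1/r_i − 1/r_o)/(4πk):
R_cast iron shell = (1/1.445 − 1/1.46)/(4π×46.6) = 1.214×10^-5 K/W
R_outer film = 1/(h·4πr_o²) = 1/(29.3×4π×1.46²) = 0.001274 K/W
R_total = 0.001286 K/W
Q = ΔT/R_total = 174/0.001286

Q ≈ 135000 W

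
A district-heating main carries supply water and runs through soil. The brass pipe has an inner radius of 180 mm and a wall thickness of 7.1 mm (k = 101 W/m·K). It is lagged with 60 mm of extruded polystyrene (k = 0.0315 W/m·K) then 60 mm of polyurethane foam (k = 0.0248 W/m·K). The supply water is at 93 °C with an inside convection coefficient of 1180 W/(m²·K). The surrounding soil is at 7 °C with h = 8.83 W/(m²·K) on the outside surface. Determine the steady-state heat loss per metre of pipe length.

q′ ≈ 30.1 W/m

For a radial system each layer contributes R = ln(r_out/r_in)/(2πkL); films add R = 1/(hA).
R_inner film = 1/(h_i·2πr₁L) = 1/(1180×2π×0.18×1) = 7.493×10^-4 K/W
R_brass pipe wall = ln(187.1/180)/(2π×101×1) = 6.096×10^-5 K/W
R_extruded polystyrene = ln(247.1/187.1)/(2π×0.0315×1) = 1.405 K/W
R_polyurethane foam = ln(307.1/247.1)/(2π×0.0248×1) = 1.395 K/W
R_outer film = 1/(h_o·2πr_oL) = 1/(8.83×2π×0.3071×1) = 0.05869 K/W
R_total = 2.86 K/W
Q = ΔT/R_total = 86/2.86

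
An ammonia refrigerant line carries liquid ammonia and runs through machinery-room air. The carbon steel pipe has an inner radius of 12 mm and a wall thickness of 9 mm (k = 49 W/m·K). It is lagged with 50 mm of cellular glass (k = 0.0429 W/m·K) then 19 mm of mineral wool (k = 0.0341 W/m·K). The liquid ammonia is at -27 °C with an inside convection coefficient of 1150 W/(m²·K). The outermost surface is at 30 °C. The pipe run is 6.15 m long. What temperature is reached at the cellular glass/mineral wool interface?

T ≈ 18.8 °C

Radial resistances (cylindrical: R_cond = ln(r_o/r_i)/(2πkL), R_conv = 1/(h·2πrL)):
R_inner film = 1/(h_i·2πr₁L) = 1/(1150×2π×0.012×6.15) = 0.001875 K/W
R_carbon steel pipe wall = ln(21/12)/(2π×49×6.15) = 2.956×10^-4 K/W
R_cellular glass = ln(71/21)/(2π×0.0429×6.15) = 0.7348 K/W
R_mineral wool = ln(90/71)/(2π×0.0341×6.15) = 0.18 K/W
R_total = 0.917 K/W
Q = ΔT/R_total = 57/0.917
Q = 62.2 W
T_interface = T_inner + Q·ΣR(inner→interface) = -27 + 62.2×0.737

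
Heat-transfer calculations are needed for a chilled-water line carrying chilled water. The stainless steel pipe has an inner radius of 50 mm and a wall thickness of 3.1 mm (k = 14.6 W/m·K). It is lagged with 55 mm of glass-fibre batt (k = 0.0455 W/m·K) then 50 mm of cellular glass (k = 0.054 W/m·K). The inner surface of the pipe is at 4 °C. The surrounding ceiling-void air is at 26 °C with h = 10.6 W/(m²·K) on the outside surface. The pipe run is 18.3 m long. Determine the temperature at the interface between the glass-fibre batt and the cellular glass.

T ≈ 18.8 °C

Per-layer cylindrical resistances, series-summed:
R_stainless steel pipe wall = ln(53.1/50)/(2π×14.6×18.3) = 3.583×10^-5 K/W
R_glass-fibre batt = ln(108.1/53.1)/(2π×0.0455×18.3) = 0.1359 K/W
R_cellular glass = ln(158.1/108.1)/(2π×0.054×18.3) = 0.06123 K/W
R_outer film = 1/(h_o·2πr_oL) = 1/(10.6×2π×0.1581×18.3) = 0.00519 K/W
R_total = 0.2023 K/W
Q = ΔT/R_total = 22/0.2023
Q = 109 W
T_interface = T_inner + Q·ΣR(inner→interface) = 4 + 109×0.1359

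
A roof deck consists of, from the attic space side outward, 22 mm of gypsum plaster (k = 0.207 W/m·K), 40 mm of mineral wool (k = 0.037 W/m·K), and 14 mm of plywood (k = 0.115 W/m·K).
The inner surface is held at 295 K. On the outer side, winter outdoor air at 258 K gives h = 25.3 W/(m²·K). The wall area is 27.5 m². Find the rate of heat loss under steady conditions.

Q ≈ 754 W

Series thermal resistances:
R_gypsum plaster = L/(kA) = 0.022/(0.207×27.5) = 0.003865 K/W
R_mineral wool = L/(kA) = 0.04/(0.037×27.5) = 0.03931 K/W
R_plywood = L/(kA) = 0.014/(0.115×27.5) = 0.004427 K/W
R_outer film = 1/(h_o·A) = 1/(25.3×27.5) = 0.001437 K/W
R_total = 0.04904 K/W
Q = ΔT / R_total = 37 / 0.04904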